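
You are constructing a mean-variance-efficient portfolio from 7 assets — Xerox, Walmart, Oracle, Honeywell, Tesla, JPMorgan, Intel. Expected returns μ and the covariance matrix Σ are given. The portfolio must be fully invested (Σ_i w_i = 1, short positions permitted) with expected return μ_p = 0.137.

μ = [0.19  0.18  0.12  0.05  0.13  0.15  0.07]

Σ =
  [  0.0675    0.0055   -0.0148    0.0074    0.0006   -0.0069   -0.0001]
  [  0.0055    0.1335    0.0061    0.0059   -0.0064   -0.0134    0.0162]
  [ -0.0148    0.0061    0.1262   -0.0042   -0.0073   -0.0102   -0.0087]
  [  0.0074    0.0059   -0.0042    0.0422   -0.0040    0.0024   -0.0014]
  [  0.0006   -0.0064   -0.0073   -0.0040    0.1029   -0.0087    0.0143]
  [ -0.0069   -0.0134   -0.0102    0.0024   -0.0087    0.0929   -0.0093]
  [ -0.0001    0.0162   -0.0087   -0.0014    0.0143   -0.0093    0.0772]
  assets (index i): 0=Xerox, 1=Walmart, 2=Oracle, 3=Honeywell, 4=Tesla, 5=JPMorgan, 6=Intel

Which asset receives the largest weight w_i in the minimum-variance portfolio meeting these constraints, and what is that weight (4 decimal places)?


x=Σ⁻¹μ = [3.2315  1.3313  1.6311  0.6310  1.5581  2.4387  0.8320]
y=Σ⁻¹𝟙 = [16.3974  5.7605  13.1813  21.9268  11.2529  16.0995  13.5039]
a=μᵀx=1.707482  b=𝟙ᵀx=11.653577  c=𝟙ᵀy=98.122377  D=ac−b²=31.736365
λ₁=(c·0.137−b)/D = (98.122377·0.137−11.653577)/31.736365 = 0.056377
λ₂=(a−b·0.137)/D = (1.707482−11.653577·0.137)/31.736365 = 0.003496
w* = 0.056377·x + 0.003496·y:
  w_0 = 0.056377·3.2315 + 0.003496·16.3974 = 0.2395  (Xerox)
  w_1 = 0.056377·1.3313 + 0.003496·5.7605 = 0.0952  (Walmart)
  w_2 = 0.056377·1.6311 + 0.003496·13.1813 = 0.1380  (Oracle)
  w_3 = 0.056377·0.6310 + 0.003496·21.9268 = 0.1122  (Honeywell)
  w_4 = 0.056377·1.5581 + 0.003496·11.2529 = 0.1272  (Tesla)
  w_5 = 0.056377·2.4387 + 0.003496·16.0995 = 0.1938  (JPMorgan)
  w_6 = 0.056377·0.8320 + 0.003496·13.5039 = 0.0941  (Intel)
Σw_i=1.0000  μᵀw=0.1370
σ²=wᵀΣw=λ₁·μ_p+λ₂ = 0.056377·0.137 + 0.003496 = 0.011219 ≈ 0.0112

Xerox (0.2395)


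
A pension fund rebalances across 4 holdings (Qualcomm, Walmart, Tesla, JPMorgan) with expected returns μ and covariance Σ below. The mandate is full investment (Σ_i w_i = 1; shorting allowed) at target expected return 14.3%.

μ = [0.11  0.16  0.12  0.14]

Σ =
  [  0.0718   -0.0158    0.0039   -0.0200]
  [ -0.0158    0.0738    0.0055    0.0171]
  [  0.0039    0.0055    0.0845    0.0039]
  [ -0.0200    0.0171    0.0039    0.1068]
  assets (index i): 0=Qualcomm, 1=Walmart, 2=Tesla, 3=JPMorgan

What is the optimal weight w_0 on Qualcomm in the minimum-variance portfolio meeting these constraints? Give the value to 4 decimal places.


0.2092

p=Σ⁻¹μ = [2.3481  2.2768  1.1014  1.3458]
q=Σ⁻¹𝟙 = [19.5063  14.6249  9.5055  10.3274]
a=μᵀp=0.943169  b=𝟙ᵀp=7.072174  c=𝟙ᵀq=53.964095  D=ac−b²=0.881592
λ₁=(c·0.143−b)/D = (53.964095·0.143−7.072174)/0.881592 = 0.731280
λ₂=(a−b·0.143)/D = (0.943169−7.072174·0.143)/0.881592 = -0.077306
w* = 0.731280·p + -0.077306·q:
  w_0 = 0.731280·2.3481 + -0.077306·19.5063 = 0.2092  (Qualcomm)
  w_1 = 0.731280·2.2768 + -0.077306·14.6249 = 0.5344  (Walmart)
  w_2 = 0.731280·1.1014 + -0.077306·9.5055 = 0.0706  (Tesla)
  w_3 = 0.731280·1.3458 + -0.077306·10.3274 = 0.1858  (JPMorgan)
Σw_i=1.0000  μᵀw=0.1430
σ²=wᵀΣw=λ₁·μ_p+λ₂ = 0.731280·0.143 + -0.077306 = 0.027267 ≈ 0.0273


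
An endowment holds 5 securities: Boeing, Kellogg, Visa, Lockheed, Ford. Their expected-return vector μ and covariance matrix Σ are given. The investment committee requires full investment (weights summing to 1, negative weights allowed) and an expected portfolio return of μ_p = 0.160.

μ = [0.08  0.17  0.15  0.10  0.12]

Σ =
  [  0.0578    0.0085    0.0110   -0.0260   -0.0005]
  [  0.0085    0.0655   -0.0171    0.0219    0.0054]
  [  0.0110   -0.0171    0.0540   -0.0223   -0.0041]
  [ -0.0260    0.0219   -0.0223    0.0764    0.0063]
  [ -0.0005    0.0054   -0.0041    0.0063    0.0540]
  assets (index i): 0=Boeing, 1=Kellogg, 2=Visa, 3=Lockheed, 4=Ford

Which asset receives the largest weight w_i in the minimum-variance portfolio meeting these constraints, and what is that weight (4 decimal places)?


Visa (0.4860)

p=Σ⁻¹μ = [1.0464  2.7794  4.4226  1.9895  2.0577]
q=Σ⁻¹𝟙 = [21.3892  10.4647  28.8361  24.3821  17.0149]
a=μᵀp=1.665466  b=𝟙ᵀp=12.295550  c=𝟙ᵀq=102.086994  D=ac−b²=18.841881
λ₁=(c·0.160−b)/D = (102.086994·0.160−12.295550)/18.841881 = 0.214329
λ₂=(a−b·0.160)/D = (1.665466−12.295550·0.160)/18.841881 = -0.016019
w* = 0.214329·p + -0.016019·q:
  w_0 = 0.214329·1.0464 + -0.016019·21.3892 = -0.1183  (Boeing)
  w_1 = 0.214329·2.7794 + -0.016019·10.4647 = 0.4281  (Kellogg)
  w_2 = 0.214329·4.4226 + -0.016019·28.8361 = 0.4860  (Visa)
  w_3 = 0.214329·1.9895 + -0.016019·24.3821 = 0.0358  (Lockheed)
  w_4 = 0.214329·2.0577 + -0.016019·17.0149 = 0.1685  (Ford)
Σw_i=1.0000  μᵀw=0.1600
σ²=wᵀΣw=λ₁·μ_p+λ₂ = 0.214329·0.160 + -0.016019 = 0.018274 ≈ 0.0183


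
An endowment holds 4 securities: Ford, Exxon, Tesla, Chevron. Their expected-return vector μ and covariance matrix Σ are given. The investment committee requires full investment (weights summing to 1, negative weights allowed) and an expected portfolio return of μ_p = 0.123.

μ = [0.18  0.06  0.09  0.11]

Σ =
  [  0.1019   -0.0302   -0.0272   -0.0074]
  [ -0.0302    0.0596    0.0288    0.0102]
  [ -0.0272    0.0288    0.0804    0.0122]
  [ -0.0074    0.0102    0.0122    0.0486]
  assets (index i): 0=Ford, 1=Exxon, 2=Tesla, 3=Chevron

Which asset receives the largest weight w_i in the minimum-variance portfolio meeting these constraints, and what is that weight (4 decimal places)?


Ford (0.3661)

g=Σ⁻¹μ = [2.6570  1.4213  1.1951  2.0696]
h=Σ⁻¹𝟙 = [19.2301  18.9788  9.5467  17.1245]
a=μᵀg=0.898755  b=𝟙ᵀg=7.343043  c=𝟙ᵀh=64.880069  D=ac−b²=4.390968
λ₁=(c·0.123−b)/D = (64.880069·0.123−7.343043)/4.390968 = 0.145117
λ₂=(a−b·0.123)/D = (0.898755−7.343043·0.123)/4.390968 = -0.001011
w* = 0.145117·g + -0.001011·h:
  w_0 = 0.145117·2.6570 + -0.001011·19.2301 = 0.3661  (Ford)
  w_1 = 0.145117·1.4213 + -0.001011·18.9788 = 0.1871  (Exxon)
  w_2 = 0.145117·1.1951 + -0.001011·9.5467 = 0.1638  (Tesla)
  w_3 = 0.145117·2.0696 + -0.001011·17.1245 = 0.2830  (Chevron)
Σw_i=1.0000  μᵀw=0.1230
σ²=wᵀΣw=λ₁·μ_p+λ₂ = 0.145117·0.123 + -0.001011 = 0.016838 ≈ 0.0168


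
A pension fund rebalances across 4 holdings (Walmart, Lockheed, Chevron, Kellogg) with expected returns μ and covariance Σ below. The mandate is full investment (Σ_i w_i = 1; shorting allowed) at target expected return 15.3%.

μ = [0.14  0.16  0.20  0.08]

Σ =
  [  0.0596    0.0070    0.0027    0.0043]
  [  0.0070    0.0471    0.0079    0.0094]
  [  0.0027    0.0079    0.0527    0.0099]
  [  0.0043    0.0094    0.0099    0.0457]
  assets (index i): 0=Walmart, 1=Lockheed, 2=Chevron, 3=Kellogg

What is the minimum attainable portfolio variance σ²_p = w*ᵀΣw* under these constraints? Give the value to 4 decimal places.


u=Σ⁻¹μ = [1.8823  2.5004  3.2574  0.3535]
v=Σ⁻¹𝟙 = [13.4545  14.0252  13.3979  14.8287]
a=μᵀu=1.343337  b=𝟙ᵀu=7.993530  c=𝟙ᵀv=55.706220  D=ac−b²=10.935705
λ₁=(c·0.153−b)/D = (55.706220·0.153−7.993530)/10.935705 = 0.048421
λ₂=(a−b·0.153)/D = (1.343337−7.993530·0.153)/10.935705 = 0.011003
w* = 0.048421·u + 0.011003·v:
  w_0 = 0.048421·1.8823 + 0.011003·13.4545 = 0.2392  (Walmart)
  w_1 = 0.048421·2.5004 + 0.011003·14.0252 = 0.2754  (Lockheed)
  w_2 = 0.048421·3.2574 + 0.011003·13.3979 = 0.3051  (Chevron)
  w_3 = 0.048421·0.3535 + 0.011003·14.8287 = 0.1803  (Kellogg)
Σw_i=1.0000  μᵀw=0.1530
σ²=wᵀΣw=λ₁·μ_p+λ₂ = 0.048421·0.153 + 0.011003 = 0.018412 ≈ 0.0184

0.0184


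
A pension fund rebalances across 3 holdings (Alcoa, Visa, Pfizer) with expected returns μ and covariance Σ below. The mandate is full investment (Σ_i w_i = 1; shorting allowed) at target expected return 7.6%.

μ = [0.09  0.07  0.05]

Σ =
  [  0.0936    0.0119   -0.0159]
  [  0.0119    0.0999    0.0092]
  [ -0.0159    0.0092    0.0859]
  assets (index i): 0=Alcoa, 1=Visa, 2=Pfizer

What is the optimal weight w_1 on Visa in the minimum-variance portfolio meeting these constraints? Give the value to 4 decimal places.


0.2294

p=Σ⁻¹μ = [1.0178  0.5136  0.7155]
q=Σ⁻¹𝟙 = [11.9648  7.3815  13.0655]
a=μᵀp=0.163323  b=𝟙ᵀp=2.246813  c=𝟙ᵀq=32.411842  D=ac−b²=0.245441
λ₁=(c·0.076−b)/D = (32.411842·0.076−2.246813)/0.245441 = 0.882030
λ₂=(a−b·0.076)/D = (0.163323−2.246813·0.076)/0.245441 = -0.030290
w* = 0.882030·p + -0.030290·q:
  w_0 = 0.882030·1.0178 + -0.030290·11.9648 = 0.5353  (Alcoa)
  w_1 = 0.882030·0.5136 + -0.030290·7.3815 = 0.2294  (Visa)
  w_2 = 0.882030·0.7155 + -0.030290·13.0655 = 0.2353  (Pfizer)
Σw_i=1.0000  μᵀw=0.0760
σ²=wᵀΣw=λ₁·μ_p+λ₂ = 0.882030·0.076 + -0.030290 = 0.036744 ≈ 0.0367


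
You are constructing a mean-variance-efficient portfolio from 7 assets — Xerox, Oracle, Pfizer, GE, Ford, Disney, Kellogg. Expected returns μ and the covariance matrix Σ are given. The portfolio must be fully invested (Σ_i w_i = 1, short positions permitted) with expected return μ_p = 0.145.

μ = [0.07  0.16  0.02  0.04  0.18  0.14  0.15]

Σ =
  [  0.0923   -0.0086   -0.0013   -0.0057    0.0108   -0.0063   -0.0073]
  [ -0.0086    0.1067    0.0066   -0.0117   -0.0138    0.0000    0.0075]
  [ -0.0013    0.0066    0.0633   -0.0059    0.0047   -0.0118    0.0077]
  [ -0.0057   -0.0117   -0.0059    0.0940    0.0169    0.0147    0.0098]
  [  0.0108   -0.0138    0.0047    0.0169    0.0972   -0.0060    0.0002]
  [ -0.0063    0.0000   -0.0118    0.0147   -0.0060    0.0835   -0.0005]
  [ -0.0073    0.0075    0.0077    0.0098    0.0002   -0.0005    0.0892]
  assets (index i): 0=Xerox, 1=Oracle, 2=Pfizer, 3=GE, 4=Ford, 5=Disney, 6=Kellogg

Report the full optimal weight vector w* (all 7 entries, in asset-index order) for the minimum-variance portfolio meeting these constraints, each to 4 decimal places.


x=Σ⁻¹μ = [0.9231  1.7088  0.1517  -0.1544  2.1289  1.9576  1.6236]
y=Σ⁻¹𝟙 = [13.3090  10.9162  16.7169  9.0664  8.8470  14.4361  9.0040]
a=μᵀx=1.235694  b=𝟙ᵀx=8.339345  c=𝟙ᵀy=82.295728  D=ac−b²=32.147688
λ₁=(c·0.145−b)/D = (82.295728·0.145−8.339345)/32.147688 = 0.111782
λ₂=(a−b·0.145)/D = (1.235694−8.339345·0.145)/32.147688 = 0.000824
w* = 0.111782·x + 0.000824·y:
  w_0 = 0.111782·0.9231 + 0.000824·13.3090 = 0.1142  (Xerox)
  w_1 = 0.111782·1.7088 + 0.000824·10.9162 = 0.2000  (Oracle)
  w_2 = 0.111782·0.1517 + 0.000824·16.7169 = 0.0307  (Pfizer)
  w_3 = 0.111782·-0.1544 + 0.000824·9.0664 = -0.0098  (GE)
  w_4 = 0.111782·2.1289 + 0.000824·8.8470 = 0.2453  (Ford)
  w_5 = 0.111782·1.9576 + 0.000824·14.4361 = 0.2307  (Disney)
  w_6 = 0.111782·1.6236 + 0.000824·9.0040 = 0.1889  (Kellogg)
Σw_i=1.0000  μᵀw=0.1450
σ²=wᵀΣw=λ₁·μ_p+λ₂ = 0.111782·0.145 + 0.000824 = 0.017032 ≈ 0.0170

0.1142  0.2000  0.0307  -0.0098  0.2453  0.2307  0.1889


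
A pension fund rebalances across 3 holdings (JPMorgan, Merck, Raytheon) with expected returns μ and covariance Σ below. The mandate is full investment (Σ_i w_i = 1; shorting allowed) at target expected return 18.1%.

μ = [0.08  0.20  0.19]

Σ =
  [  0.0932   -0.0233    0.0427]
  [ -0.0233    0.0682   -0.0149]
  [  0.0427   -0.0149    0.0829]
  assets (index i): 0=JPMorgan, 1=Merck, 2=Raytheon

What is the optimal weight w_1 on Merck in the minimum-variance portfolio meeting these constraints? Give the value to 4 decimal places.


p=Σ⁻¹μ = [0.5627  3.7078  2.6685]
q=Σ⁻¹𝟙 = [11.3554  20.7131  9.9367]
a=μᵀp=1.293592  b=𝟙ᵀp=6.939030  c=𝟙ᵀq=42.005201  D=ac−b²=6.187453
λ₁=(c·0.181−b)/D = (42.005201·0.181−6.939030)/6.187453 = 0.107300
λ₂=(a−b·0.181)/D = (1.293592−6.939030·0.181)/6.187453 = 0.006081
w* = 0.107300·p + 0.006081·q:
  w_0 = 0.107300·0.5627 + 0.006081·11.3554 = 0.1294  (JPMorgan)
  w_1 = 0.107300·3.7078 + 0.006081·20.7131 = 0.5238  (Merck)
  w_2 = 0.107300·2.6685 + 0.006081·9.9367 = 0.3468  (Raytheon)
Σw_i=1.0000  μᵀw=0.1810
σ²=wᵀΣw=λ₁·μ_p+λ₂ = 0.107300·0.181 + 0.006081 = 0.025502 ≈ 0.0255

0.5238


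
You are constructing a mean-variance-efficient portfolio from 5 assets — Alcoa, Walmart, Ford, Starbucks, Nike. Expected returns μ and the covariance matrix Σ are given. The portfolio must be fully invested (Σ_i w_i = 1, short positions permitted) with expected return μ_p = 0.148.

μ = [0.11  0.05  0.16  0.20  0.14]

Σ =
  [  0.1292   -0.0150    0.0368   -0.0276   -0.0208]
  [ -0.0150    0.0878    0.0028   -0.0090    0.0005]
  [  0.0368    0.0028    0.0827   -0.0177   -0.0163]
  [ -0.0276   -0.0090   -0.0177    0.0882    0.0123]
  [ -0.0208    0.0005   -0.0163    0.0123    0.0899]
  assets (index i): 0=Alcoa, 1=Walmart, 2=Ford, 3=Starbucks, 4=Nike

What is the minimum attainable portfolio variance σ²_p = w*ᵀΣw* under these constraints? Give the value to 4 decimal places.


0.0155

u=Σ⁻¹μ = [1.2294  0.9980  2.3551  2.9678  1.8571]
v=Σ⁻¹𝟙 = [11.6718  14.6547  12.7726  17.1364  13.7137]
a=μᵀu=1.415502  b=𝟙ᵀu=9.407447  c=𝟙ᵀv=69.949227  D=ac−b²=10.513191
λ₁=(c·0.148−b)/D = (69.949227·0.148−9.407447)/10.513191 = 0.089891
λ₂=(a−b·0.148)/D = (1.415502−9.407447·0.148)/10.513191 = 0.002207
w* = 0.089891·u + 0.002207·v:
  w_0 = 0.089891·1.2294 + 0.002207·11.6718 = 0.1363  (Alcoa)
  w_1 = 0.089891·0.9980 + 0.002207·14.6547 = 0.1221  (Walmart)
  w_2 = 0.089891·2.3551 + 0.002207·12.7726 = 0.2399  (Ford)
  w_3 = 0.089891·2.9678 + 0.002207·17.1364 = 0.3046  (Starbucks)
  w_4 = 0.089891·1.8571 + 0.002207·13.7137 = 0.1972  (Nike)
Σw_i=1.0000  μᵀw=0.1480
σ²=wᵀΣw=λ₁·μ_p+λ₂ = 0.089891·0.148 + 0.002207 = 0.015511 ≈ 0.0155


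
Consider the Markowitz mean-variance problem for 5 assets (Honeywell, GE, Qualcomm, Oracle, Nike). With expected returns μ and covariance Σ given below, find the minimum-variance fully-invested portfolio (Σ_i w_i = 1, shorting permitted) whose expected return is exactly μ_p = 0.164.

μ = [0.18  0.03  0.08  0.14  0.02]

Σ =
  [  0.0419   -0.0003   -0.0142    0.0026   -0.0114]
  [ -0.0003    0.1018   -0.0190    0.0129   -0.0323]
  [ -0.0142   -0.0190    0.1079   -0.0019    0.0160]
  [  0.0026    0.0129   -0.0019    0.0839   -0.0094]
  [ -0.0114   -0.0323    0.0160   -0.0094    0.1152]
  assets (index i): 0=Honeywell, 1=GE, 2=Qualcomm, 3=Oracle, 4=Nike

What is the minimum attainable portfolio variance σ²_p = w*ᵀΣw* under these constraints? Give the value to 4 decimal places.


0.0240

u=Σ⁻¹μ = [4.8890  0.6182  1.4080  1.5392  0.7608]
v=Σ⁻¹𝟙 = [32.3235  16.0991  14.2775  10.4755  15.2649]
a=μᵀu=1.241917  b=𝟙ᵀu=9.215275  c=𝟙ᵀv=88.440586  D=ac−b²=24.914589
λ₁=(c·0.164−b)/D = (88.440586·0.164−9.215275)/24.914589 = 0.212285
λ₂=(a−b·0.164)/D = (1.241917−9.215275·0.164)/24.914589 = -0.010812
w* = 0.212285·u + -0.010812·v:
  w_0 = 0.212285·4.8890 + -0.010812·32.3235 = 0.6884  (Honeywell)
  w_1 = 0.212285·0.6182 + -0.010812·16.0991 = -0.0428  (GE)
  w_2 = 0.212285·1.4080 + -0.010812·14.2775 = 0.1445  (Qualcomm)
  w_3 = 0.212285·1.5392 + -0.010812·10.4755 = 0.2135  (Oracle)
  w_4 = 0.212285·0.7608 + -0.010812·15.2649 = -0.0035  (Nike)
Σw_i=1.0000  μᵀw=0.1640
σ²=wᵀΣw=λ₁·μ_p+λ₂ = 0.212285·0.164 + -0.010812 = 0.024002 ≈ 0.0240


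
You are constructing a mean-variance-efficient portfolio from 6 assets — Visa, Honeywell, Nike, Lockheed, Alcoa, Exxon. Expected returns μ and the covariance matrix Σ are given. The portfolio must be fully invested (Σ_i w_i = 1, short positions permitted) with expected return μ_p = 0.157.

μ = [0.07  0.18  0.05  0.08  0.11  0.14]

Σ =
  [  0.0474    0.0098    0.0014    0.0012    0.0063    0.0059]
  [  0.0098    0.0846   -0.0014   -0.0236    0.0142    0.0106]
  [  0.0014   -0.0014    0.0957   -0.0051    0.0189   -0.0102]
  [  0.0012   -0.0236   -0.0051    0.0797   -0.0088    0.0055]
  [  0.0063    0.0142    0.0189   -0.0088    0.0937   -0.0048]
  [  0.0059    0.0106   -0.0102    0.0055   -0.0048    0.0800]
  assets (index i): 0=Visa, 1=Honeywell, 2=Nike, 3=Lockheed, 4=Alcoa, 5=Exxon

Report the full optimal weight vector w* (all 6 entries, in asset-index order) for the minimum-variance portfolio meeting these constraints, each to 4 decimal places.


x=Σ⁻¹μ = [0.6635  2.2007  0.6081  1.6859  0.9045  1.4254]
y=Σ⁻¹𝟙 = [15.4908  12.2913  10.8908  16.7790  7.6812  10.4248]
a=μᵀx=0.906899  b=𝟙ᵀx=7.488068  c=𝟙ᵀy=73.558032  D=ac−b²=10.638545
λ₁=(c·0.157−b)/D = (73.558032·0.157−7.488068)/10.638545 = 0.381682
λ₂=(a−b·0.157)/D = (0.906899−7.488068·0.157)/10.638545 = -0.025260
w* = 0.381682·x + -0.025260·y:
  w_0 = 0.381682·0.6635 + -0.025260·15.4908 = -0.1380  (Visa)
  w_1 = 0.381682·2.2007 + -0.025260·12.2913 = 0.5295  (Honeywell)
  w_2 = 0.381682·0.6081 + -0.025260·10.8908 = -0.0430  (Nike)
  w_3 = 0.381682·1.6859 + -0.025260·16.7790 = 0.2196  (Lockheed)
  w_4 = 0.381682·0.9045 + -0.025260·7.6812 = 0.1512  (Alcoa)
  w_5 = 0.381682·1.4254 + -0.025260·10.4248 = 0.2807  (Exxon)
Σw_i=1.0000  μᵀw=0.1570
σ²=wᵀΣw=λ₁·μ_p+λ₂ = 0.381682·0.157 + -0.025260 = 0.034664 ≈ 0.0347

-0.1380  0.5295  -0.0430  0.2196  0.1512  0.2807


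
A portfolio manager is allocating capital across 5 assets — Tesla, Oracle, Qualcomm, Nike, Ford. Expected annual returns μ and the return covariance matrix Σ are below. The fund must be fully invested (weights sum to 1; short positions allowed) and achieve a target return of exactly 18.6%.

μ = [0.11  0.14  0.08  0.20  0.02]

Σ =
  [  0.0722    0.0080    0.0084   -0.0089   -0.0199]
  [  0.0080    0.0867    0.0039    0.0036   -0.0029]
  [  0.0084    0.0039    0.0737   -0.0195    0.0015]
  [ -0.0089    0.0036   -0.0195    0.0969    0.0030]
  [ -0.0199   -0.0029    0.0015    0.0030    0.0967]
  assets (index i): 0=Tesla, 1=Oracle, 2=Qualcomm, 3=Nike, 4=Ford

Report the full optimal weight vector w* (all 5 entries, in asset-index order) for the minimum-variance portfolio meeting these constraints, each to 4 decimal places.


x=Σ⁻¹μ = [1.6430  1.3119  1.4661  2.4462  0.4857]
y=Σ⁻¹𝟙 = [16.5379  9.2140  14.6358  14.0283  13.3587]
a=μᵀx=0.980629  b=𝟙ᵀx=7.352826  c=𝟙ᵀy=67.774717  D=ac−b²=12.397791
λ₁=(c·0.186−b)/D = (67.774717·0.186−7.352826)/12.397791 = 0.423726
λ₂=(a−b·0.186)/D = (0.980629−7.352826·0.186)/12.397791 = -0.031215
w* = 0.423726·x + -0.031215·y:
  w_0 = 0.423726·1.6430 + -0.031215·16.5379 = 0.1800  (Tesla)
  w_1 = 0.423726·1.3119 + -0.031215·9.2140 = 0.2683  (Oracle)
  w_2 = 0.423726·1.4661 + -0.031215·14.6358 = 0.1644  (Qualcomm)
  w_3 = 0.423726·2.4462 + -0.031215·14.0283 = 0.5986  (Nike)
  w_4 = 0.423726·0.4857 + -0.031215·13.3587 = -0.2112  (Ford)
Σw_i=1.0000  μᵀw=0.1860
σ²=wᵀΣw=λ₁·μ_p+λ₂ = 0.423726·0.186 + -0.031215 = 0.047598 ≈ 0.0476

0.1800  0.2683  0.1644  0.5986  -0.2112


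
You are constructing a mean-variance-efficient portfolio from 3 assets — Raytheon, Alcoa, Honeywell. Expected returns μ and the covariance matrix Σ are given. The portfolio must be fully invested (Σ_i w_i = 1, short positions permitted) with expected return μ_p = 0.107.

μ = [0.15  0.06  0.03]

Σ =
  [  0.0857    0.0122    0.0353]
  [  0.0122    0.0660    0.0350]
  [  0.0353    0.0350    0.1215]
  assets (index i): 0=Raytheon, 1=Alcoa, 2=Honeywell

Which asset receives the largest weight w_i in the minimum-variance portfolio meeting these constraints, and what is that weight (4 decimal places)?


Raytheon (0.5193)

x=Σ⁻¹μ = [1.8498  0.8513  -0.5357]
y=Σ⁻¹𝟙 = [9.0699  12.4023  2.0226]
a=μᵀx=0.312470  b=𝟙ᵀx=2.165308  c=𝟙ᵀy=23.494901  D=ac−b²=2.652900
λ₁=(c·0.107−b)/D = (23.494901·0.107−2.165308)/2.652900 = 0.131421
λ₂=(a−b·0.107)/D = (0.312470−2.165308·0.107)/2.652900 = 0.030451
w* = 0.131421·x + 0.030451·y:
  w_0 = 0.131421·1.8498 + 0.030451·9.0699 = 0.5193  (Raytheon)
  w_1 = 0.131421·0.8513 + 0.030451·12.4023 = 0.4895  (Alcoa)
  w_2 = 0.131421·-0.5357 + 0.030451·2.0226 = -0.0088  (Honeywell)
Σw_i=1.0000  μᵀw=0.1070
σ²=wᵀΣw=λ₁·μ_p+λ₂ = 0.131421·0.107 + 0.030451 = 0.044513 ≈ 0.0445


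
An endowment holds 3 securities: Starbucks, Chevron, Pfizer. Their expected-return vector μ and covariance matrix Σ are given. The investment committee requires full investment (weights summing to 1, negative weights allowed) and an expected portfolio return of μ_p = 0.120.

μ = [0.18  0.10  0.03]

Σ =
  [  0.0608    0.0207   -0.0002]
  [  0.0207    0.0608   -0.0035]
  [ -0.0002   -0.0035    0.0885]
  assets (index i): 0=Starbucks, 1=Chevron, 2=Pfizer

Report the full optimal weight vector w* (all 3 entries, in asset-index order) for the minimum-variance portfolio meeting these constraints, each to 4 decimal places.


g=Σ⁻¹μ = [2.7084  0.7442  0.3745]
h=Σ⁻¹𝟙 = [12.0515  13.0260  11.8418]
a=μᵀg=0.573166  b=𝟙ᵀg=3.827122  c=𝟙ᵀh=36.919304  D=ac−b²=6.514021
λ₁=(c·0.120−b)/D = (36.919304·0.120−3.827122)/6.514021 = 0.092599
λ₂=(a−b·0.120)/D = (0.573166−3.827122·0.120)/6.514021 = 0.017487
w* = 0.092599·g + 0.017487·h:
  w_0 = 0.092599·2.7084 + 0.017487·12.0515 = 0.4615  (Starbucks)
  w_1 = 0.092599·0.7442 + 0.017487·13.0260 = 0.2967  (Chevron)
  w_2 = 0.092599·0.3745 + 0.017487·11.8418 = 0.2418  (Pfizer)
Σw_i=1.0000  μᵀw=0.1200
σ²=wᵀΣw=λ₁·μ_p+λ₂ = 0.092599·0.120 + 0.017487 = 0.028599 ≈ 0.0286

0.4615  0.2967  0.2418


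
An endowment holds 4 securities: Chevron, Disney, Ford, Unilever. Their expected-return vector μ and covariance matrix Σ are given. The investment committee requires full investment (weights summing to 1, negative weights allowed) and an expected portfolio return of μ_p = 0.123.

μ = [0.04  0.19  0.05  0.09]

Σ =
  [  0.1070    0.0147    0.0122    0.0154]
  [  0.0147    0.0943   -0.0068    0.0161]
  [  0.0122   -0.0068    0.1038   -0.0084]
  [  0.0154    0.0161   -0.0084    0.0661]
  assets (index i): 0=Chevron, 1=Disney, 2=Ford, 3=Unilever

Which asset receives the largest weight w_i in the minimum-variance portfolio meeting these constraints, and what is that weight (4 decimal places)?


Disney (0.4343)

p=Σ⁻¹μ = [-0.1144  1.9105  0.7022  1.0121]
q=Σ⁻¹𝟙 = [5.0780  8.3149  10.6560  13.2744]
a=μᵀp=0.484622  b=𝟙ᵀp=3.510453  c=𝟙ᵀq=37.323330  D=ac−b²=5.764447
λ₁=(c·0.123−b)/D = (37.323330·0.123−3.510453)/5.764447 = 0.187410
λ₂=(a−b·0.123)/D = (0.484622−3.510453·0.123)/5.764447 = 0.009166
w* = 0.187410·p + 0.009166·q:
  w_0 = 0.187410·-0.1144 + 0.009166·5.0780 = 0.0251  (Chevron)
  w_1 = 0.187410·1.9105 + 0.009166·8.3149 = 0.4343  (Disney)
  w_2 = 0.187410·0.7022 + 0.009166·10.6560 = 0.2293  (Ford)
  w_3 = 0.187410·1.0121 + 0.009166·13.2744 = 0.3114  (Unilever)
Σw_i=1.0000  μᵀw=0.1230
σ²=wᵀΣw=λ₁·μ_p+λ₂ = 0.187410·0.123 + 0.009166 = 0.032217 ≈ 0.0322


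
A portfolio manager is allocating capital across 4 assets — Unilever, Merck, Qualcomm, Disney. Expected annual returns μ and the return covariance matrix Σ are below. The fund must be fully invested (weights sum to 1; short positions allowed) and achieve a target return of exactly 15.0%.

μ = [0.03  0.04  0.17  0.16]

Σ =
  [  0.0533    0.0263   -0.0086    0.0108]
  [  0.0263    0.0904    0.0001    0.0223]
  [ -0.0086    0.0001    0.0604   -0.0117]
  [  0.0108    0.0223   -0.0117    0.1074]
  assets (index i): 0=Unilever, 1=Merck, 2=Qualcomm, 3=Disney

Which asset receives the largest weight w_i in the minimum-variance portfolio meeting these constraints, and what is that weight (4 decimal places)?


x=Σ⁻¹μ = [0.8523  -0.2570  3.2880  1.8156]
y=Σ⁻¹𝟙 = [18.6422  3.3915  20.9512  9.0146]
a=μᵀx=0.864755  b=𝟙ᵀx=5.698961  c=𝟙ᵀy=51.999433  D=ac−b²=12.488591
λ₁=(c·0.150−b)/D = (51.999433·0.150−5.698961)/12.488591 = 0.168230
λ₂=(a−b·0.150)/D = (0.864755−5.698961·0.150)/12.488591 = 0.000794
w* = 0.168230·x + 0.000794·y:
  w_0 = 0.168230·0.8523 + 0.000794·18.6422 = 0.1582  (Unilever)
  w_1 = 0.168230·-0.2570 + 0.000794·3.3915 = -0.0405  (Merck)
  w_2 = 0.168230·3.2880 + 0.000794·20.9512 = 0.5698  (Qualcomm)
  w_3 = 0.168230·1.8156 + 0.000794·9.0146 = 0.3126  (Disney)
Σw_i=1.0000  μᵀw=0.1500
σ²=wᵀΣw=λ₁·μ_p+λ₂ = 0.168230·0.150 + 0.000794 = 0.026028 ≈ 0.0260

Qualcomm (0.5698)


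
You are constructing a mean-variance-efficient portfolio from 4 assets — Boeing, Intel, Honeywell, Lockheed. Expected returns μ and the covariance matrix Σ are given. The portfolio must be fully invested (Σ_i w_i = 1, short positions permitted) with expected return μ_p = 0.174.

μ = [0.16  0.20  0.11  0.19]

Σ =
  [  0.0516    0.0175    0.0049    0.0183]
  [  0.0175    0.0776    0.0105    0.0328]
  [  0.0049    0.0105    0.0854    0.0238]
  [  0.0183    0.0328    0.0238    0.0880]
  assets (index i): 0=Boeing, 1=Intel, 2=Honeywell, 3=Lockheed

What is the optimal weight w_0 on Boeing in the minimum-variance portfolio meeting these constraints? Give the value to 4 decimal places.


g=Σ⁻¹μ = [2.1631  1.6050  0.7105  0.9189]
h=Σ⁻¹𝟙 = [15.0370  6.9118  9.1059  3.1977]
a=μᵀg=0.919836  b=𝟙ᵀg=5.397482  c=𝟙ᵀh=34.252318  D=ac−b²=2.373704
λ₁=(c·0.174−b)/D = (34.252318·0.174−5.397482)/2.373704 = 0.236938
λ₂=(a−b·0.174)/D = (0.919836−5.397482·0.174)/2.373704 = -0.008142
w* = 0.236938·g + -0.008142·h:
  w_0 = 0.236938·2.1631 + -0.008142·15.0370 = 0.3901  (Boeing)
  w_1 = 0.236938·1.6050 + -0.008142·6.9118 = 0.3240  (Intel)
  w_2 = 0.236938·0.7105 + -0.008142·9.1059 = 0.0942  (Honeywell)
  w_3 = 0.236938·0.9189 + -0.008142·3.1977 = 0.1917  (Lockheed)
Σw_i=1.0000  μᵀw=0.1740
σ²=wᵀΣw=λ₁·μ_p+λ₂ = 0.236938·0.174 + -0.008142 = 0.033086 ≈ 0.0331

0.3901


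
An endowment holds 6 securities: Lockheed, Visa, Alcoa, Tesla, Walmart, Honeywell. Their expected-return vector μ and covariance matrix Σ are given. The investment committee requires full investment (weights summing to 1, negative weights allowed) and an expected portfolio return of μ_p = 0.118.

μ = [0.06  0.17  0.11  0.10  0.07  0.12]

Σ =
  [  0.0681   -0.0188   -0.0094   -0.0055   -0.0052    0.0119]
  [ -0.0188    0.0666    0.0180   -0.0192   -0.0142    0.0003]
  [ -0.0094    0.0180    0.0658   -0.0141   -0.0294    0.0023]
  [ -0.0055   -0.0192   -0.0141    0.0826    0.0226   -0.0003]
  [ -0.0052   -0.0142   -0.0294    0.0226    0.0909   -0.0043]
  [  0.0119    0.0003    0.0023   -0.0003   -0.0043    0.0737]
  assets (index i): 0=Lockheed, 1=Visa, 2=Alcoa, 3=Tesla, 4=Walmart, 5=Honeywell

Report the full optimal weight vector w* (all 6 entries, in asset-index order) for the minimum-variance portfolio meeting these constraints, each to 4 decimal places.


x=Σ⁻¹μ = [2.2373  3.5557  2.1822  2.0985  1.6987  1.2921]
y=Σ⁻¹𝟙 = [26.4708  25.4213  24.7383  18.4671  20.3543  9.6816]
a=μᵀx=1.462547  b=𝟙ᵀx=13.064388  c=𝟙ᵀy=125.133444  D=ac−b²=12.335317
λ₁=(c·0.118−b)/D = (125.133444·0.118−13.064388)/12.335317 = 0.137926
λ₂=(a−b·0.118)/D = (1.462547−13.064388·0.118)/12.335317 = -0.006408
w* = 0.137926·x + -0.006408·y:
  w_0 = 0.137926·2.2373 + -0.006408·26.4708 = 0.1389  (Lockheed)
  w_1 = 0.137926·3.5557 + -0.006408·25.4213 = 0.3275  (Visa)
  w_2 = 0.137926·2.1822 + -0.006408·24.7383 = 0.1424  (Alcoa)
  w_3 = 0.137926·2.0985 + -0.006408·18.4671 = 0.1711  (Tesla)
  w_4 = 0.137926·1.6987 + -0.006408·20.3543 = 0.1038  (Walmart)
  w_5 = 0.137926·1.2921 + -0.006408·9.6816 = 0.1162  (Honeywell)
Σw_i=1.0000  μᵀw=0.1180
σ²=wᵀΣw=λ₁·μ_p+λ₂ = 0.137926·0.118 + -0.006408 = 0.009867 ≈ 0.0099

0.1389  0.3275  0.1424  0.1711  0.1038  0.1162


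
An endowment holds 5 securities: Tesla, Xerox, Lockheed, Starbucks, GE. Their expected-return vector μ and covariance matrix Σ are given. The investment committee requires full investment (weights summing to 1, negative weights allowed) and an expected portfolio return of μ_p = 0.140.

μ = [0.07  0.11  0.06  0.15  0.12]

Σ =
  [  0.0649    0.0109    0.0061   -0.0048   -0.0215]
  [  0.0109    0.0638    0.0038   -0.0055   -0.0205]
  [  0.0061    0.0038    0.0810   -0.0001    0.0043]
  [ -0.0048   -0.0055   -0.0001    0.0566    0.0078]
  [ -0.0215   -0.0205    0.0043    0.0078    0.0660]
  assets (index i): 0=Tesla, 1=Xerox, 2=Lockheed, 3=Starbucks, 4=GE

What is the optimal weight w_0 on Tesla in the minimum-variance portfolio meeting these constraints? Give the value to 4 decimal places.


0.0144

x=Σ⁻¹μ = [1.7579  2.5468  0.3411  2.6552  2.8459]
y=Σ⁻¹𝟙 = [20.9440  21.4916  8.4032  17.9672  25.9787]
a=μᵀx=1.163449  b=𝟙ᵀx=10.146867  c=𝟙ᵀy=94.784689  D=ac−b²=7.318249
λ₁=(c·0.140−b)/D = (94.784689·0.140−10.146867)/7.318249 = 0.426740
λ₂=(a−b·0.140)/D = (1.163449−10.146867·0.140)/7.318249 = -0.035133
w* = 0.426740·x + -0.035133·y:
  w_0 = 0.426740·1.7579 + -0.035133·20.9440 = 0.0144  (Tesla)
  w_1 = 0.426740·2.5468 + -0.035133·21.4916 = 0.3318  (Xerox)
  w_2 = 0.426740·0.3411 + -0.035133·8.4032 = -0.1497  (Lockheed)
  w_3 = 0.426740·2.6552 + -0.035133·17.9672 = 0.5018  (Starbucks)
  w_4 = 0.426740·2.8459 + -0.035133·25.9787 = 0.3017  (GE)
Σw_i=1.0000  μᵀw=0.1400
σ²=wᵀΣw=λ₁·μ_p+λ₂ = 0.426740·0.140 + -0.035133 = 0.024611 ≈ 0.0246


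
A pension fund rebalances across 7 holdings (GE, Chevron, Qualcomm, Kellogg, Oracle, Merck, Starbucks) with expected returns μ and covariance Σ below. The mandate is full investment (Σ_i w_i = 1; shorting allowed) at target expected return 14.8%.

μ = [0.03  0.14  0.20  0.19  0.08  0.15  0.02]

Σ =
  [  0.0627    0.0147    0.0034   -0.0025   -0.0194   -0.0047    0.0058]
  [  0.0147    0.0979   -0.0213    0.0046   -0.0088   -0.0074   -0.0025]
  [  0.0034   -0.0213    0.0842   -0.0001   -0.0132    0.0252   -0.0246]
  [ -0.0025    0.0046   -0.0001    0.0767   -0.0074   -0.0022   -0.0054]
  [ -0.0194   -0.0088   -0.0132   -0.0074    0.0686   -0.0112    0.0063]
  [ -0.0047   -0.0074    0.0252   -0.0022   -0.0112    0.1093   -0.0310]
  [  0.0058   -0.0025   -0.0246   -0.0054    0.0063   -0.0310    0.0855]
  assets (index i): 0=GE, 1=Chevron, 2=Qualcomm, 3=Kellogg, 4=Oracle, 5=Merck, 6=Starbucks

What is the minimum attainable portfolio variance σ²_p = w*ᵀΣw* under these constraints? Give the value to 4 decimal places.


g=Σ⁻¹μ = [0.6442  2.3572  3.4168  2.7961  2.7081  1.6178  1.8059]
h=Σ⁻¹𝟙 = [19.9833  15.2812  21.0733  17.5291  28.7037  15.5732  21.4888]
a=μᵀg=2.059397  b=𝟙ᵀg=15.346098  c=𝟙ᵀh=139.632556  D=ac−b²=52.056133
λ₁=(c·0.148−b)/D = (139.632556·0.148−15.346098)/52.056133 = 0.102188
λ₂=(a−b·0.148)/D = (2.059397−15.346098·0.148)/52.056133 = -0.004069
w* = 0.102188·g + -0.004069·h:
  w_0 = 0.102188·0.6442 + -0.004069·19.9833 = -0.0155  (GE)
  w_1 = 0.102188·2.3572 + -0.004069·15.2812 = 0.1787  (Chevron)
  w_2 = 0.102188·3.4168 + -0.004069·21.0733 = 0.2634  (Qualcomm)
  w_3 = 0.102188·2.7961 + -0.004069·17.5291 = 0.2144  (Kellogg)
  w_4 = 0.102188·2.7081 + -0.004069·28.7037 = 0.1599  (Oracle)
  w_5 = 0.102188·1.6178 + -0.004069·15.5732 = 0.1020  (Merck)
  w_6 = 0.102188·1.8059 + -0.004069·21.4888 = 0.0971  (Starbucks)
Σw_i=1.0000  μᵀw=0.1480
σ²=wᵀΣw=λ₁·μ_p+λ₂ = 0.102188·0.148 + -0.004069 = 0.011055 ≈ 0.0111

0.0111


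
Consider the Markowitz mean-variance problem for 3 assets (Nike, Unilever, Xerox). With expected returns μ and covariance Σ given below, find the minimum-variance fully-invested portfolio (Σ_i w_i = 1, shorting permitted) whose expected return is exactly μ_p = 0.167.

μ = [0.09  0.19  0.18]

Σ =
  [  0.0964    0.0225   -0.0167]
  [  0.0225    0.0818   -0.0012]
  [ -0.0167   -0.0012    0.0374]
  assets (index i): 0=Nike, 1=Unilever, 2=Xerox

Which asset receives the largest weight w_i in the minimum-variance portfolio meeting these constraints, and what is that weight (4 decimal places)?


u=Σ⁻¹μ = [1.4183  2.0135  5.5108]
v=Σ⁻¹𝟙 = [14.0803  8.8406  33.3088]
a=μᵀu=1.502142  b=𝟙ᵀu=8.942537  c=𝟙ᵀv=56.229780  D=ac−b²=4.496120
λ₁=(c·0.167−b)/D = (56.229780·0.167−8.942537)/4.496120 = 0.099605
λ₂=(a−b·0.167)/D = (1.502142−8.942537·0.167)/4.496120 = 0.001943
w* = 0.099605·u + 0.001943·v:
  w_0 = 0.099605·1.4183 + 0.001943·14.0803 = 0.1686  (Nike)
  w_1 = 0.099605·2.0135 + 0.001943·8.8406 = 0.2177  (Unilever)
  w_2 = 0.099605·5.5108 + 0.001943·33.3088 = 0.6136  (Xerox)
Σw_i=1.0000  μᵀw=0.1670
σ²=wᵀΣw=λ₁·μ_p+λ₂ = 0.099605·0.167 + 0.001943 = 0.018577 ≈ 0.0186

Xerox (0.6136)


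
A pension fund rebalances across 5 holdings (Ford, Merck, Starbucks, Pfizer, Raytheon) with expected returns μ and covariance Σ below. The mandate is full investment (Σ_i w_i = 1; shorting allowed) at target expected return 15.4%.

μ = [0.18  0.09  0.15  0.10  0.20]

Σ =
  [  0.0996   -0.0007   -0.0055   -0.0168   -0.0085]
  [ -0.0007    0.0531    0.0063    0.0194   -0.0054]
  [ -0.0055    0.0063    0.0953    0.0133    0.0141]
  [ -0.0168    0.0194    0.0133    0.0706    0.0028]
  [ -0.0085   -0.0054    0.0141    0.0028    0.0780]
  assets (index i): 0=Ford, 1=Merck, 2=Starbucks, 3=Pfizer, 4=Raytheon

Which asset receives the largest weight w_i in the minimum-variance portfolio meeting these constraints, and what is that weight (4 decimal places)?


Raytheon (0.2926)

g=Σ⁻¹μ = [2.3191  1.4073  1.0397  1.2794  2.6804]
h=Σ⁻¹𝟙 = [13.6052  15.4769  6.6338  11.3532  13.7679]
a=μᵀg=1.364058  b=𝟙ᵀg=8.725828  c=𝟙ᵀh=60.837021  D=ac−b²=6.845151
λ₁=(c·0.154−b)/D = (60.837021·0.154−8.725828)/6.845151 = 0.093946
λ₂=(a−b·0.154)/D = (1.364058−8.725828·0.154)/6.845151 = 0.002963
w* = 0.093946·g + 0.002963·h:
  w_0 = 0.093946·2.3191 + 0.002963·13.6052 = 0.2582  (Ford)
  w_1 = 0.093946·1.4073 + 0.002963·15.4769 = 0.1781  (Merck)
  w_2 = 0.093946·1.0397 + 0.002963·6.6338 = 0.1173  (Starbucks)
  w_3 = 0.093946·1.2794 + 0.002963·11.3532 = 0.1538  (Pfizer)
  w_4 = 0.093946·2.6804 + 0.002963·13.7679 = 0.2926  (Raytheon)
Σw_i=1.0000  μᵀw=0.1540
σ²=wᵀΣw=λ₁·μ_p+λ₂ = 0.093946·0.154 + 0.002963 = 0.017430 ≈ 0.0174


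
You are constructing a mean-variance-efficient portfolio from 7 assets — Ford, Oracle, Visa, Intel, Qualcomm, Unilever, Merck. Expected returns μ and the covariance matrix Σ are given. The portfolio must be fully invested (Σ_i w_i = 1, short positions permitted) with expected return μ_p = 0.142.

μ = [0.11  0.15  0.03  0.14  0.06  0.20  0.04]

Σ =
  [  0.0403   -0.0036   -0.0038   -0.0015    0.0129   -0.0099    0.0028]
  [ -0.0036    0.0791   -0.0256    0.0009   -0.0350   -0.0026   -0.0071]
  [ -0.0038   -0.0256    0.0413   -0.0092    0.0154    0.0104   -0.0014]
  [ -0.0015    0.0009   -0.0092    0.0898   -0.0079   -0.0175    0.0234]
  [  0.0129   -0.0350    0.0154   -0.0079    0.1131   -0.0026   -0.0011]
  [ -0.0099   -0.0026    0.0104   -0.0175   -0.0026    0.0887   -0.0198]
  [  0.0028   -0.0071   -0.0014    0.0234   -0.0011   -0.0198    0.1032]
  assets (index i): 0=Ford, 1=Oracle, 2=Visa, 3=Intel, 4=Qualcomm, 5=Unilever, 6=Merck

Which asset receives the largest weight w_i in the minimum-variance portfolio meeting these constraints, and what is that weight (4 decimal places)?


Unilever (0.2701)

x=Σ⁻¹μ = [3.7565  3.5270  2.6255  2.3931  1.0809  3.1141  0.6303]
y=Σ⁻¹𝟙 = [32.4515  35.0584  44.5521  17.2798  11.6301  16.9696  11.2875]
a=μᵀx=2.068954  b=𝟙ᵀx=17.127389  c=𝟙ᵀy=169.228965  D=ac−b²=56.779499
λ₁=(c·0.142−b)/D = (169.228965·0.142−17.127389)/56.779499 = 0.121578
λ₂=(a−b·0.142)/D = (2.068954−17.127389·0.142)/56.779499 = -0.006396
w* = 0.121578·x + -0.006396·y:
  w_0 = 0.121578·3.7565 + -0.006396·32.4515 = 0.2492  (Ford)
  w_1 = 0.121578·3.5270 + -0.006396·35.0584 = 0.2046  (Oracle)
  w_2 = 0.121578·2.6255 + -0.006396·44.5521 = 0.0343  (Visa)
  w_3 = 0.121578·2.3931 + -0.006396·17.2798 = 0.1804  (Intel)
  w_4 = 0.121578·1.0809 + -0.006396·11.6301 = 0.0570  (Qualcomm)
  w_5 = 0.121578·3.1141 + -0.006396·16.9696 = 0.2701  (Unilever)
  w_6 = 0.121578·0.6303 + -0.006396·11.2875 = 0.0044  (Merck)
Σw_i=1.0000  μᵀw=0.1420
σ²=wᵀΣw=λ₁·μ_p+λ₂ = 0.121578·0.142 + -0.006396 = 0.010869 ≈ 0.0109


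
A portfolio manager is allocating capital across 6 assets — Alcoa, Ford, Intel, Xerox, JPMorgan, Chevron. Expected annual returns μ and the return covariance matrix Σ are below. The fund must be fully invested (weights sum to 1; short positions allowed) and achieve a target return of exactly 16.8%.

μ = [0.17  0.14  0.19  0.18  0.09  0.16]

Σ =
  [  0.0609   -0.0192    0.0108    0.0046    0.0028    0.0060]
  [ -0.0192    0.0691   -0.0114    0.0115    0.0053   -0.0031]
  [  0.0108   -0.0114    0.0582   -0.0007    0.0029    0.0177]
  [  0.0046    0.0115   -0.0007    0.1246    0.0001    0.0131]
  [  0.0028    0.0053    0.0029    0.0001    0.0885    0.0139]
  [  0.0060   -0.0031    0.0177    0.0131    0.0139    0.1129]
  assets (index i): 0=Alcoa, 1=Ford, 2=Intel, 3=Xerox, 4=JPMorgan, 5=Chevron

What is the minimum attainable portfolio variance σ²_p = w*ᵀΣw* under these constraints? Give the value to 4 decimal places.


u=Σ⁻¹μ = [3.0938  3.2254  3.1022  0.9785  0.5167  0.6778]
v=Σ⁻¹𝟙 = [19.0498  21.1568  16.1328  5.0012  8.2193  4.3045]
a=μᵀu=1.897985  b=𝟙ᵀu=11.594309  c=𝟙ᵀv=73.864350  D=ac−b²=5.765425
λ₁=(c·0.168−b)/D = (73.864350·0.168−11.594309)/5.765425 = 0.141343
λ₂=(a−b·0.168)/D = (1.897985−11.594309·0.168)/5.765425 = -0.008648
w* = 0.141343·u + -0.008648·v:
  w_0 = 0.141343·3.0938 + -0.008648·19.0498 = 0.2725  (Alcoa)
  w_1 = 0.141343·3.2254 + -0.008648·21.1568 = 0.2729  (Ford)
  w_2 = 0.141343·3.1022 + -0.008648·16.1328 = 0.2990  (Intel)
  w_3 = 0.141343·0.9785 + -0.008648·5.0012 = 0.0950  (Xerox)
  w_4 = 0.141343·0.5167 + -0.008648·8.2193 = 0.0019  (JPMorgan)
  w_5 = 0.141343·0.6778 + -0.008648·4.3045 = 0.0586  (Chevron)
Σw_i=1.0000  μᵀw=0.1680
σ²=wᵀΣw=λ₁·μ_p+λ₂ = 0.141343·0.168 + -0.008648 = 0.015098 ≈ 0.0151

0.0151


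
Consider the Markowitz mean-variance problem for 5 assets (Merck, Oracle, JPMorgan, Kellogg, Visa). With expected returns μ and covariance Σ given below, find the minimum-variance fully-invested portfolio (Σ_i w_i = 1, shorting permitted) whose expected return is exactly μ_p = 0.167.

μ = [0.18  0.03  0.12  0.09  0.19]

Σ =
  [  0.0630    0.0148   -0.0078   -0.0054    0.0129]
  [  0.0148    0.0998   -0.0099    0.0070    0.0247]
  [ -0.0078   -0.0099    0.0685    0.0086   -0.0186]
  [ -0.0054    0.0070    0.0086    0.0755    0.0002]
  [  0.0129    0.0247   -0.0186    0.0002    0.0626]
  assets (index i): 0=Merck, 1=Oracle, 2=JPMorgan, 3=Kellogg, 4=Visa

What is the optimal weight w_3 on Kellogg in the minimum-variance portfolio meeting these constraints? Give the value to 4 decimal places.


g=Σ⁻¹μ = [2.7491  -0.8039  2.7863  1.1363  3.6100]
h=Σ⁻¹𝟙 = [14.7437  4.8211  20.1396  11.5135  16.9811]
a=μᵀg=1.593257  b=𝟙ᵀg=9.477883  c=𝟙ᵀh=68.199064  D=ac−b²=18.828398
λ₁=(c·0.167−b)/D = (68.199064·0.167−9.477883)/18.828398 = 0.101515
λ₂=(a−b·0.167)/D = (1.593257−9.477883·0.167)/18.828398 = 0.000555
w* = 0.101515·g + 0.000555·h:
  w_0 = 0.101515·2.7491 + 0.000555·14.7437 = 0.2873  (Merck)
  w_1 = 0.101515·-0.8039 + 0.000555·4.8211 = -0.0789  (Oracle)
  w_2 = 0.101515·2.7863 + 0.000555·20.1396 = 0.2940  (JPMorgan)
  w_3 = 0.101515·1.1363 + 0.000555·11.5135 = 0.1217  (Kellogg)
  w_4 = 0.101515·3.6100 + 0.000555·16.9811 = 0.3759  (Visa)
Σw_i=1.0000  μᵀw=0.1670
σ²=wᵀΣw=λ₁·μ_p+λ₂ = 0.101515·0.167 + 0.000555 = 0.017508 ≈ 0.0175

0.1217


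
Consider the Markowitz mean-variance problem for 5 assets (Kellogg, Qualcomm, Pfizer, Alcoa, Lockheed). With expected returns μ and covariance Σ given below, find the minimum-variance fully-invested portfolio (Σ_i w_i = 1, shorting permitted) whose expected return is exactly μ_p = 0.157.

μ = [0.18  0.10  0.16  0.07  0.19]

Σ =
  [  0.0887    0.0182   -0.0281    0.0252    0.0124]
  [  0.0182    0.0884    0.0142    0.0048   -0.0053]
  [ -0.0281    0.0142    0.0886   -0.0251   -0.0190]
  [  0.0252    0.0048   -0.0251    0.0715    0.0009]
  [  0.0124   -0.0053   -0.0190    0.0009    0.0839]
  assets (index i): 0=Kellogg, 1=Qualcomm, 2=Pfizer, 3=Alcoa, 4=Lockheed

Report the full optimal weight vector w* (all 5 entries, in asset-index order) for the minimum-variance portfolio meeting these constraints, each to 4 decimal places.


g=Σ⁻¹μ = [2.3372  0.1819  3.4740  1.3286  2.7031]
h=Σ⁻¹𝟙 = [9.8209  5.7667  21.8031  17.5954  15.5805]
a=μᵀg=1.601334  b=𝟙ᵀg=10.024898  c=𝟙ᵀh=70.566558  D=ac−b²=12.502016
λ₁=(c·0.157−b)/D = (70.566558·0.157−10.024898)/12.502016 = 0.084311
λ₂=(a−b·0.157)/D = (1.601334−10.024898·0.157)/12.502016 = 0.002194
w* = 0.084311·g + 0.002194·h:
  w_0 = 0.084311·2.3372 + 0.002194·9.8209 = 0.2186  (Kellogg)
  w_1 = 0.084311·0.1819 + 0.002194·5.7667 = 0.0280  (Qualcomm)
  w_2 = 0.084311·3.4740 + 0.002194·21.8031 = 0.3407  (Pfizer)
  w_3 = 0.084311·1.3286 + 0.002194·17.5954 = 0.1506  (Alcoa)
  w_4 = 0.084311·2.7031 + 0.002194·15.5805 = 0.2621  (Lockheed)
Σw_i=1.0000  μᵀw=0.1570
σ²=wᵀΣw=λ₁·μ_p+λ₂ = 0.084311·0.157 + 0.002194 = 0.015430 ≈ 0.0154

0.2186  0.0280  0.3407  0.1506  0.2621
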